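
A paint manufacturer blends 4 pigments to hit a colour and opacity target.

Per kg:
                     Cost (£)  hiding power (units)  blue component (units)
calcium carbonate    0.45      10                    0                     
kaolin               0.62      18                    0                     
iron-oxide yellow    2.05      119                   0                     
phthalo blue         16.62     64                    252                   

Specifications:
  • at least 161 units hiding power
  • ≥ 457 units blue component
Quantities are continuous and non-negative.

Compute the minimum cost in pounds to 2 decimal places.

£30.91

Let x1 = kg of calcium carbonate, x2 = kg of kaolin, x3 = kg of iron-oxide yellow, x4 = kg of phthalo blue.
min 0.45x1 + 0.62x2 + 2.05x3 + 16.62x4 s.t.:
  10x1 + 18x2 + 119x3 + 64x4 ≥ 161   (hiding power)
  252x4 ≥ 457   (blue component)
  x1, x2, x3, x4 ≥ 0.
At the optimum only iron-oxide yellow, phthalo blue are positive (calcium carbonate, kaolin = 0). There the hiding power and blue component constraints are tight.
Optimal quantities: iron-oxide yellow = 0.3776 kg, phthalo blue = 1.813 kg.
Objective = 2.05·0.3776 + 16.62·1.813 = 30.9061.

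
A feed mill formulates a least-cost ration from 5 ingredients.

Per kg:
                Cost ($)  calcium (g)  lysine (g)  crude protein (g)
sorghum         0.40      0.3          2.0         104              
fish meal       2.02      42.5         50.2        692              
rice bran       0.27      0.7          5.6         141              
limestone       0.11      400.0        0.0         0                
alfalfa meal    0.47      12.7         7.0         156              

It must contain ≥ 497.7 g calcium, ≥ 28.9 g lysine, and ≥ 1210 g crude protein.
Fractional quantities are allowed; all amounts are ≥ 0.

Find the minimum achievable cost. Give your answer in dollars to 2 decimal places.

Set it up as a linear program. Let x1 = kg of sorghum, x2 = kg of fish meal, x3 = kg of rice bran, x4 = kg of limestone, x5 = kg of alfalfa meal.
Minimize 0.4x1 + 2.02x2 + 0.27x3 + 0.11x4 + 0.47x5 s.t.:
  0.3x1 + 42.5x2 + 0.7x3 + 400x4 + 12.7x5 ≥ 497.7   (calcium)
  2x1 + 50.2x2 + 5.6x3 + 7x5 ≥ 28.9   (lysine)
  104x1 + 692x2 + 141x3 + 156x5 ≥ 1210   (crude protein)
  x1, x2, x3, x4, x5 ≥ 0.
The minimum-cost mix takes nothing from sorghum, fish meal, alfalfa meal — only rice bran, limestone. There the calcium and crude protein constraints are tight.
Solving gives x3 = 8.582, x4 = 1.229.
Total cost: 0.27·8.582 + 0.11·1.229 = 2.4523.

$2.45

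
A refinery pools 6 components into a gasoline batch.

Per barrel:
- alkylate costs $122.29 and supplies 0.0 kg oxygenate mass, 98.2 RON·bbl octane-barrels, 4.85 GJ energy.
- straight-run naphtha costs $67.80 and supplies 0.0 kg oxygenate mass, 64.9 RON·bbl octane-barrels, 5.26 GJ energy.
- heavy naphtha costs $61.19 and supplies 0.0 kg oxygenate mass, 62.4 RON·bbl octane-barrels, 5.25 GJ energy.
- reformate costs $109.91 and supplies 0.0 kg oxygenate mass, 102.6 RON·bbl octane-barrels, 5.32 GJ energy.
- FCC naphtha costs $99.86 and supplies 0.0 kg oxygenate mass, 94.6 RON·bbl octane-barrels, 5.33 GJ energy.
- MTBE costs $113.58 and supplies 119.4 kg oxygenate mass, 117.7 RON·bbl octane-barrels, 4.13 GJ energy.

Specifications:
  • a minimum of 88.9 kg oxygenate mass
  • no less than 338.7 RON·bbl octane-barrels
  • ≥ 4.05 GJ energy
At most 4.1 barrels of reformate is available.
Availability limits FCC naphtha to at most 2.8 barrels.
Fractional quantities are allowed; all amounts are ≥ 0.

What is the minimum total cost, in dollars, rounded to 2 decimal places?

Let x1 = barrels of alkylate, x2 = barrels of straight-run naphtha, x3 = barrels of heavy naphtha, x4 = barrels of reformate, x5 = barrels of FCC naphtha, x6 = barrels of MTBE.
Minimise 122.29x1 + 67.8x2 + 61.19x3 + 109.91x4 + 99.86x5 + 113.58x6 s.t.:
  119.4x6 ≥ 88.9   (oxygenate mass)
  98.2x1 + 64.9x2 + 62.4x3 + 102.6x4 + 94.6x5 + 117.7x6 ≥ 338.7   (octane-barrels)
  4.85x1 + 5.26x2 + 5.25x3 + 5.32x4 + 5.33x5 + 4.13x6 ≥ 4.05   (energy)
  x4 ≤ 4.1
  x5 ≤ 2.8
  x1, x2, x3, x4, x5, x6 ≥ 0.
The minimum-cost mix takes nothing from alkylate, straight-run naphtha, heavy naphtha, reformate, FCC naphtha — only MTBE. The octane-barrels requirement is met with equality.
So MTBE = 2.87766 barrels.
Objective = 113.58·2.87766 = 326.8446.

$326.84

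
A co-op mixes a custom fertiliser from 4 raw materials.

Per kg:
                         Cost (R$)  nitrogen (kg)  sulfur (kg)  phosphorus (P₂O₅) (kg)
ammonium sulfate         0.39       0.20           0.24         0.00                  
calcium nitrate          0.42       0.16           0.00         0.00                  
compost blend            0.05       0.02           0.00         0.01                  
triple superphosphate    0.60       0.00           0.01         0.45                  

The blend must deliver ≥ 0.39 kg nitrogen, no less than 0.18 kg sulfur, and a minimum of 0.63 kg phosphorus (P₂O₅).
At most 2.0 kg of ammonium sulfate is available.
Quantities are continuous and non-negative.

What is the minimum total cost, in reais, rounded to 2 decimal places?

R$1.57

Set it up as a linear program. Let x1 = kg of ammonium sulfate, x2 = kg of calcium nitrate, x3 = kg of compost blend, x4 = kg of triple superphosphate.
Minimize 0.39x1 + 0.42x2 + 0.05x3 + 0.6x4 subject to:
  0.2x1 + 0.16x2 + 0.02x3 ≥ 0.39   (nitrogen)
  0.24x1 + 0.01x4 ≥ 0.18   (sulfur)
  0.01x3 + 0.45x4 ≥ 0.63   (phosphorus (P₂O₅))
  x1 ≤ 2
  x1, x2, x3, x4 ≥ 0.
The cheapest feasible vertex uses only ammonium sulfate, compost blend, triple superphosphate; calcium nitrate is not used. There the nitrogen, sulfur, phosphorus (P₂O₅) constraints are tight.
Optimal quantities: ammonium sulfate = 0.7032 kg, compost blend = 12.47 kg, triple superphosphate = 1.123 kg.
Objective = 0.39·0.7032 + 0.05·12.47 + 0.6·1.123 = 1.5715.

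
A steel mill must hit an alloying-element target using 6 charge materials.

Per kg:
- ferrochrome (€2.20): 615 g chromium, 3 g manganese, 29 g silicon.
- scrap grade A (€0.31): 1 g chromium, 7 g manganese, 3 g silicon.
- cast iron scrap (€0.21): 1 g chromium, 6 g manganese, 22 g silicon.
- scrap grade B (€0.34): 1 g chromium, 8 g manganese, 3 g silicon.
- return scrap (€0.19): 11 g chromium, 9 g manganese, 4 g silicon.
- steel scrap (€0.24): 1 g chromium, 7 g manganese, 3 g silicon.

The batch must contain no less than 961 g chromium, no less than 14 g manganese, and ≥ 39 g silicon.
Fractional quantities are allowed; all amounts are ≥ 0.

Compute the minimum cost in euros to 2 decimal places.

Let x1 = kg of ferrochrome, x2 = kg of scrap grade A, x3 = kg of cast iron scrap, x4 = kg of scrap grade B, x5 = kg of return scrap, x6 = kg of steel scrap.
min 2.2x1 + 0.31x2 + 0.21x3 + 0.34x4 + 0.19x5 + 0.24x6 subject to:
  615x1 + 1x2 + 1x3 + 1x4 + 11x5 + 1x6 ≥ 961   (chromium)
  3x1 + 7x2 + 6x3 + 8x4 + 9x5 + 7x6 ≥ 14   (manganese)
  29x1 + 3x2 + 22x3 + 3x4 + 4x5 + 3x6 ≥ 39   (silicon)
  x1, x2, x3, x4, x5, x6 ≥ 0.
The optimal basis is {ferrochrome, return scrap}; scrap grade A, cast iron scrap, scrap grade B, steel scrap drop out. There the chromium and manganese constraints are tight.
That vertex is x1 = 1.544, x5 = 1.041.
Cost = 2.2·1.544 + 0.19·1.041 = 3.5946.

€3.59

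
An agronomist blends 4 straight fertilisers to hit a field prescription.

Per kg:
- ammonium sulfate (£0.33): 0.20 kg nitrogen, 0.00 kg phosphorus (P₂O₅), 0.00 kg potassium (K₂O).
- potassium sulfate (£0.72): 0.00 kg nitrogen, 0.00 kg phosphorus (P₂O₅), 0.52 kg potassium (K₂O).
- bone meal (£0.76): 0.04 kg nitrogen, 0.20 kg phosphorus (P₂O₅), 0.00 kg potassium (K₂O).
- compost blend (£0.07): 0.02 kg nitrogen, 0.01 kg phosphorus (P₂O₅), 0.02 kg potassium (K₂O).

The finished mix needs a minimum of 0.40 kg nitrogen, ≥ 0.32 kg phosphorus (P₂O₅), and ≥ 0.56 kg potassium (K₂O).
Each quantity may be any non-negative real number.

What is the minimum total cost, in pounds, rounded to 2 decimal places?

£2.07

Treat it as an LP. Let x1 = kg of ammonium sulfate, x2 = kg of potassium sulfate, x3 = kg of bone meal, x4 = kg of compost blend.
Minimise 0.33x1 + 0.72x2 + 0.76x3 + 0.07x4 subject to:
  0.2x1 + 0.04x3 + 0.02x4 ≥ 0.4   (nitrogen)
  0.2x3 + 0.01x4 ≥ 0.32   (phosphorus (P₂O₅))
  0.52x2 + 0.02x4 ≥ 0.56   (potassium (K₂O))
  x1, x2, x3, x4 ≥ 0.
The optimal basis is {potassium sulfate, bone meal, compost blend}; ammonium sulfate drops out. There the nitrogen, phosphorus (P₂O₅), potassium (K₂O) constraints are tight.
Solving gives x2 = 0.359, x3 = 0.6667, x4 = 18.67.
Hence cost = 0.72·0.359 + 0.76·0.6667 + 0.07·18.67 = £2.0721.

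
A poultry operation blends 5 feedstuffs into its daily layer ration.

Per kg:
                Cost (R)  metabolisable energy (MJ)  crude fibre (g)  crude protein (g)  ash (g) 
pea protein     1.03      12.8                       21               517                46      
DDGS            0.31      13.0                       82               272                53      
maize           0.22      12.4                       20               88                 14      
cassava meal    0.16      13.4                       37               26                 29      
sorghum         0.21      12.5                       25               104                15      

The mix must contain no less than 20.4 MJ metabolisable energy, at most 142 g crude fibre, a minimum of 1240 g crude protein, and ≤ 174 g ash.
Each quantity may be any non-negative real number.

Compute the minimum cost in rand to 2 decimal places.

R2.17

Let x1 = kg of pea protein, x2 = kg of DDGS, x3 = kg of maize, x4 = kg of cassava meal, x5 = kg of sorghum.
Minimize 1.03x1 + 0.31x2 + 0.22x3 + 0.16x4 + 0.21x5 with:
  12.8x1 + 13x2 + 12.4x3 + 13.4x4 + 12.5x5 ≥ 20.4   (metabolisable energy)
  21x1 + 82x2 + 20x3 + 37x4 + 25x5 ≤ 142   (crude fibre)
  517x1 + 272x2 + 88x3 + 26x4 + 104x5 ≥ 1240   (crude protein)
  46x1 + 53x2 + 14x3 + 29x4 + 15x5 ≤ 174   (ash)
  x1, x2, x3, x4, x5 ≥ 0.
The optimal basis is {pea protein, DDGS}; maize, cassava meal, sorghum drop out. Binding constraints: crude fibre and crude protein.
Solving gives x1 = 1.719, x2 = 1.291.
Total cost: 1.03·1.719 + 0.31·1.291 = 2.1708.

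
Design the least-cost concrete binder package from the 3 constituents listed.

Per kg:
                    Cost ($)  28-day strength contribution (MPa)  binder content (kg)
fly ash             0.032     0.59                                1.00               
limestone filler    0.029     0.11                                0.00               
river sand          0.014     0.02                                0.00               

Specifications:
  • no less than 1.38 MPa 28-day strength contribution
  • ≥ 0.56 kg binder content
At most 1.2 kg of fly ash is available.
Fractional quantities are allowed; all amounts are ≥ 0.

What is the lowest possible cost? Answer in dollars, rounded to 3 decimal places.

This is a linear program. Let x1 = kg of fly ash, x2 = kg of limestone filler, x3 = kg of river sand.
Minimize 0.032x1 + 0.029x2 + 0.014x3 with:
  0.59x1 + 0.11x2 + 0.02x3 ≥ 1.38   (28-day strength contribution)
  1x1 ≥ 0.56   (binder content)
  x1 ≤ 1.2
  x1, x2, x3 ≥ 0.
The optimal basis is {fly ash, limestone filler}; river sand drops out. The 28-day strength contribution and the fly ash cap requirements are met with equality.
So fly ash = 1.2 kg, limestone filler = 6.109 kg.
Cost = 0.032·1.2 + 0.029·6.109 = 0.21556.

$0.216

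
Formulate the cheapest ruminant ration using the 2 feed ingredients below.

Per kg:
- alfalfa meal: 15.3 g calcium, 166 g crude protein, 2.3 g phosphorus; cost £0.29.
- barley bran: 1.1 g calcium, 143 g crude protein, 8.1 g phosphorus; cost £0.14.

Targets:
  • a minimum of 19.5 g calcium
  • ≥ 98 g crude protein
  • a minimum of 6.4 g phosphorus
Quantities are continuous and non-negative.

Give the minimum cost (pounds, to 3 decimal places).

This is a linear program. Let x1 = kg of alfalfa meal, x2 = kg of barley bran.
min 0.29x1 + 0.14x2 subject to:
  15.3x1 + 1.1x2 ≥ 19.5   (calcium)
  166x1 + 143x2 ≥ 98   (crude protein)
  2.3x1 + 8.1x2 ≥ 6.4   (phosphorus)
  x1, x2 ≥ 0.
Both inputs are positive at the optimum. Binding constraints: calcium and phosphorus.
That vertex is x1 = 1.243, x2 = 0.4371.
Hence cost = 0.29·1.243 + 0.14·0.4371 = £0.42166.

£0.422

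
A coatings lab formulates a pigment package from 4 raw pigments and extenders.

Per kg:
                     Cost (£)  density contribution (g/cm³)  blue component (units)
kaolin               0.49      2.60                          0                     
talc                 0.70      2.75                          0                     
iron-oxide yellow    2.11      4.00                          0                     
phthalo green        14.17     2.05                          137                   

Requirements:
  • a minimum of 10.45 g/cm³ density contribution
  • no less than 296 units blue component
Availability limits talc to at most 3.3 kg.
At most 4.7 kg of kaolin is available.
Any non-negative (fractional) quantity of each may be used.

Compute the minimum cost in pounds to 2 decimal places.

£31.75

Let x1 = kg of kaolin, x2 = kg of talc, x3 = kg of iron-oxide yellow, x4 = kg of phthalo green.
min 0.49x1 + 0.7x2 + 2.11x3 + 14.17x4 subject to:
  2.6x1 + 2.75x2 + 4x3 + 2.05x4 ≥ 10.45   (density contribution)
  137x4 ≥ 296   (blue component)
  x2 ≤ 3.3
  x1 ≤ 4.7
  x1, x2, x3, x4 ≥ 0.
The minimum-cost mix takes nothing from talc, iron-oxide yellow — only kaolin, phthalo green. The density contribution and blue component requirements are met with equality.
That vertex is x1 = 2.3157, x4 = 2.1606.
Objective = 0.49·2.3157 + 14.17·2.1606 = 31.7504.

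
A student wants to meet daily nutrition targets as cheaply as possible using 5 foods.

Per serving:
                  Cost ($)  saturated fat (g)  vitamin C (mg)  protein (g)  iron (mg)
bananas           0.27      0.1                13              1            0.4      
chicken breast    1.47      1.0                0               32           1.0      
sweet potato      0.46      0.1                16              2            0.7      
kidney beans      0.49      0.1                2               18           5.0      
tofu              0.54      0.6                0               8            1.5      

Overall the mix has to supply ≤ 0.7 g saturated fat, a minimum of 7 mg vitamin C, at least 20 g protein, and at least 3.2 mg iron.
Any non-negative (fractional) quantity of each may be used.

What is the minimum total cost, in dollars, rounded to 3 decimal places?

$0.634

Set it up as a linear program. Let x1 = servings of bananas, x2 = servings of chicken breast, x3 = servings of sweet potato, x4 = servings of kidney beans, x5 = servings of tofu.
Minimise 0.27x1 + 1.47x2 + 0.46x3 + 0.49x4 + 0.54x5 with:
  0.1x1 + 1x2 + 0.1x3 + 0.1x4 + 0.6x5 ≤ 0.7   (saturated fat)
  13x1 + 16x3 + 2x4 ≥ 7   (vitamin C)
  1x1 + 32x2 + 2x3 + 18x4 + 8x5 ≥ 20   (protein)
  0.4x1 + 1x2 + 0.7x3 + 5x4 + 1.5x5 ≥ 3.2   (iron)
  x1, x2, x3, x4, x5 ≥ 0.
The optimal basis is {bananas, kidney beans}; chicken breast, sweet potato, tofu drop out. There the vitamin C and protein constraints are tight.
Solving gives x1 = 0.37069, x4 = 1.0905.
Objective = 0.27·0.37069 + 0.49·1.0905 = 0.63443.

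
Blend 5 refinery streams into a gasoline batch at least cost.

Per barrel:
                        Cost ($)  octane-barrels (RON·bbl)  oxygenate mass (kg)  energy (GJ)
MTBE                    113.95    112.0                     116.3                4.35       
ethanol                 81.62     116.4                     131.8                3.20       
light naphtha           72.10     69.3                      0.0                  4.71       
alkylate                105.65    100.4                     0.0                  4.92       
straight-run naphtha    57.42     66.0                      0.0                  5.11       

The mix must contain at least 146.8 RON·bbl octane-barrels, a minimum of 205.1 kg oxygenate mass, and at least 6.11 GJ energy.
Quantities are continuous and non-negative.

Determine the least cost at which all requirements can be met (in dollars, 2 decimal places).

Treat it as an LP. Let x1 = barrels of MTBE, x2 = barrels of ethanol, x3 = barrels of light naphtha, x4 = barrels of alkylate, x5 = barrels of straight-run naphtha.
min 113.95x1 + 81.62x2 + 72.1x3 + 105.65x4 + 57.42x5 s.t.:
  112x1 + 116.4x2 + 69.3x3 + 100.4x4 + 66x5 ≥ 146.8   (octane-barrels)
  116.3x1 + 131.8x2 ≥ 205.1   (oxygenate mass)
  4.35x1 + 3.2x2 + 4.71x3 + 4.92x4 + 5.11x5 ≥ 6.11   (energy)
  x1, x2, x3, x4, x5 ≥ 0.
The cheapest feasible vertex uses only ethanol, straight-run naphtha; MTBE, light naphtha, alkylate are not used. There the oxygenate mass and energy constraints are tight.
Optimal quantities: ethanol = 1.5561 barrels, straight-run naphtha = 0.2212 barrels.
Total cost: 81.62·1.5561 + 57.42·0.2212 = 139.7102.

$139.71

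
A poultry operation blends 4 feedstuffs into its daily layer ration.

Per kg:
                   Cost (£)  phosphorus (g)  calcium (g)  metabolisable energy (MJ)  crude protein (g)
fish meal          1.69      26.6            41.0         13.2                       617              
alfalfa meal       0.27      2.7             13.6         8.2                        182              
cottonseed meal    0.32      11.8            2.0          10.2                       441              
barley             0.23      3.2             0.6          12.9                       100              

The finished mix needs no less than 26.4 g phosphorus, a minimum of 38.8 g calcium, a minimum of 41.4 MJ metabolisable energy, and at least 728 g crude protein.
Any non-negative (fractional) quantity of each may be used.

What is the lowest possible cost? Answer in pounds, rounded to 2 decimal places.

Let x1 = kg of fish meal, x2 = kg of alfalfa meal, x3 = kg of cottonseed meal, x4 = kg of barley.
min 1.69x1 + 0.27x2 + 0.32x3 + 0.23x4 with:
  26.6x1 + 2.7x2 + 11.8x3 + 3.2x4 ≥ 26.4   (phosphorus)
  41x1 + 13.6x2 + 2x3 + 0.6x4 ≥ 38.8   (calcium)
  13.2x1 + 8.2x2 + 10.2x3 + 12.9x4 ≥ 41.4   (metabolisable energy)
  617x1 + 182x2 + 441x3 + 100x4 ≥ 728   (crude protein)
  x1, x2, x3, x4 ≥ 0.
The optimal basis is {alfalfa meal, cottonseed meal, barley}; fish meal drops out. Binding constraints: phosphorus, calcium, metabolisable energy.
So alfalfa meal = 2.61 kg, cottonseed meal = 1.553 kg, barley = 0.3224 kg.
Cost = 0.27·2.61 + 0.32·1.553 + 0.23·0.3224 = 1.2758.

£1.28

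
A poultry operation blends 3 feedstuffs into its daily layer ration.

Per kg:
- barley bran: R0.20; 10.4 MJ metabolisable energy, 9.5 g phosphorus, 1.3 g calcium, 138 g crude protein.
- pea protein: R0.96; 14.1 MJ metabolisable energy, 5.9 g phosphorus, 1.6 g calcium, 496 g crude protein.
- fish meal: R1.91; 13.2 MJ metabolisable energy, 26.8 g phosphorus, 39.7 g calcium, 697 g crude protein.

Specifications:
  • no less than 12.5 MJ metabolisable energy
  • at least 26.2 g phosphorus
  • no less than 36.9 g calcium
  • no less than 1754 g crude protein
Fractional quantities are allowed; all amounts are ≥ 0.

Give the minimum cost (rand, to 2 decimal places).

R3.10

Treat it as an LP. Let x1 = kg of barley bran, x2 = kg of pea protein, x3 = kg of fish meal.
Minimize 0.2x1 + 0.96x2 + 1.91x3 subject to:
  10.4x1 + 14.1x2 + 13.2x3 ≥ 12.5   (metabolisable energy)
  9.5x1 + 5.9x2 + 26.8x3 ≥ 26.2   (phosphorus)
  1.3x1 + 1.6x2 + 39.7x3 ≥ 36.9   (calcium)
  138x1 + 496x2 + 697x3 ≥ 1754   (crude protein)
  x1, x2, x3 ≥ 0.
The optimal basis is {barley bran, fish meal}; pea protein drops out. The calcium and crude protein requirements are met with equality.
Optimal quantities: barley bran = 9.604 kg, fish meal = 0.615 kg.
Objective = 0.2·9.604 + 1.91·0.615 = 3.0955.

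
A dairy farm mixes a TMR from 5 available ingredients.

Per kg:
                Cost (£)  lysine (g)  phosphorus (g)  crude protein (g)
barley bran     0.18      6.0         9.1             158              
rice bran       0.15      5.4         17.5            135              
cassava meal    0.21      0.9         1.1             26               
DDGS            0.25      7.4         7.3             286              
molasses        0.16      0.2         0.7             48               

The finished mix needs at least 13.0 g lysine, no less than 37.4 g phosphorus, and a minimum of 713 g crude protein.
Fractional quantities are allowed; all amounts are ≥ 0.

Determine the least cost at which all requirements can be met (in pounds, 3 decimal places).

£0.667

Set it up as a linear program. Let x1 = kg of barley bran, x2 = kg of rice bran, x3 = kg of cassava meal, x4 = kg of DDGS, x5 = kg of molasses.
Minimize 0.18x1 + 0.15x2 + 0.21x3 + 0.25x4 + 0.16x5 with:
  6x1 + 5.4x2 + 0.9x3 + 7.4x4 + 0.2x5 ≥ 13   (lysine)
  9.1x1 + 17.5x2 + 1.1x3 + 7.3x4 + 0.7x5 ≥ 37.4   (phosphorus)
  158x1 + 135x2 + 26x3 + 286x4 + 48x5 ≥ 713   (crude protein)
  x1, x2, x3, x4, x5 ≥ 0.
The optimal basis is {rice bran, DDGS}; barley bran, cassava meal, molasses drop out. Binding constraints: phosphorus and crude protein.
Solving gives x2 = 1.366, x4 = 1.848.
Total cost: 0.15·1.366 + 0.25·1.848 = 0.66690.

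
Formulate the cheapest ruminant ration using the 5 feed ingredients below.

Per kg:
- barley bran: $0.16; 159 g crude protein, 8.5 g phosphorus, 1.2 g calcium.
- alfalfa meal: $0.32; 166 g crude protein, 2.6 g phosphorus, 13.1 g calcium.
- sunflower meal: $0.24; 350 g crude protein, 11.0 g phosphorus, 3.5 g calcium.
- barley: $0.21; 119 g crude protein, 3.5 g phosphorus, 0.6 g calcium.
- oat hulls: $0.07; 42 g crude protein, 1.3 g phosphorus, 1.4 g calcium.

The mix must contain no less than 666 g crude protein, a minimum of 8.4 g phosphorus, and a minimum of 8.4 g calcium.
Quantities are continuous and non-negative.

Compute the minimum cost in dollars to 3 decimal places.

$0.488

Set it up as a linear program. Let x1 = kg of barley bran, x2 = kg of alfalfa meal, x3 = kg of sunflower meal, x4 = kg of barley, x5 = kg of oat hulls.
min 0.16x1 + 0.32x2 + 0.24x3 + 0.21x4 + 0.07x5 s.t.:
  159x1 + 166x2 + 350x3 + 119x4 + 42x5 ≥ 666   (crude protein)
  8.5x1 + 2.6x2 + 11x3 + 3.5x4 + 1.3x5 ≥ 8.4   (phosphorus)
  1.2x1 + 13.1x2 + 3.5x3 + 0.6x4 + 1.4x5 ≥ 8.4   (calcium)
  x1, x2, x3, x4, x5 ≥ 0.
The optimal basis is {alfalfa meal, sunflower meal}; barley bran, barley, oat hulls drop out. There the crude protein and calcium constraints are tight.
That vertex is x2 = 0.1521, x3 = 1.831.
Total cost: 0.32·0.1521 + 0.24·1.831 = 0.48811.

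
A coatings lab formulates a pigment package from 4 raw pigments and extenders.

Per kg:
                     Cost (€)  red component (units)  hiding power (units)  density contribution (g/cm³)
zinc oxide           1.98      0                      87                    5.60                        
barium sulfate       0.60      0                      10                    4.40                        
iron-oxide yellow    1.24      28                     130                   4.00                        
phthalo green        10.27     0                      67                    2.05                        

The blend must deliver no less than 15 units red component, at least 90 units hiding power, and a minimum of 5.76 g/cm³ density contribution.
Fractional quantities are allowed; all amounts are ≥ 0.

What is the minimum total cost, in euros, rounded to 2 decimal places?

€1.23

Let x1 = kg of zinc oxide, x2 = kg of barium sulfate, x3 = kg of iron-oxide yellow, x4 = kg of phthalo green.
min 1.98x1 + 0.6x2 + 1.24x3 + 10.27x4 with:
  28x3 ≥ 15   (red component)
  87x1 + 10x2 + 130x3 + 67x4 ≥ 90   (hiding power)
  5.6x1 + 4.4x2 + 4x3 + 2.05x4 ≥ 5.76   (density contribution)
  x1, x2, x3, x4 ≥ 0.
The cheapest feasible vertex uses only barium sulfate, iron-oxide yellow; zinc oxide, phthalo green are not used. Binding constraints: hiding power and density contribution.
Solving gives x2 = 0.7308, x3 = 0.6361.
Objective = 0.6·0.7308 + 1.24·0.6361 = 1.2272.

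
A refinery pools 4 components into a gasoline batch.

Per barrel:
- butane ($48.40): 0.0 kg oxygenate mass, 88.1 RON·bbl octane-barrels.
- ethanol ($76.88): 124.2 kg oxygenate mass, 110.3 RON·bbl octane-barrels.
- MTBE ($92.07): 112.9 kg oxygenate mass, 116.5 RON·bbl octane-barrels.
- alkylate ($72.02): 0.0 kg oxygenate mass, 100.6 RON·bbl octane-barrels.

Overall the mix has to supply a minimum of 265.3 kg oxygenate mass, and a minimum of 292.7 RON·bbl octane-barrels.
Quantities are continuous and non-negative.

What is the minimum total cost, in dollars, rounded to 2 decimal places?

This is a linear program. Let x1 = barrels of butane, x2 = barrels of ethanol, x3 = barrels of MTBE, x4 = barrels of alkylate.
Minimize 48.4x1 + 76.88x2 + 92.07x3 + 72.02x4 subject to:
  124.2x2 + 112.9x3 ≥ 265.3   (oxygenate mass)
  88.1x1 + 110.3x2 + 116.5x3 + 100.6x4 ≥ 292.7   (octane-barrels)
  x1, x2, x3, x4 ≥ 0.
The cheapest feasible vertex uses only butane, ethanol; MTBE, alkylate are not used. Binding constraints: oxygenate mass and octane-barrels.
Optimal quantities: butane = 0.64803 barrels, ethanol = 2.1361 barrels.
Objective = 48.4·0.64803 + 76.88·2.1361 = 195.5880.

$195.59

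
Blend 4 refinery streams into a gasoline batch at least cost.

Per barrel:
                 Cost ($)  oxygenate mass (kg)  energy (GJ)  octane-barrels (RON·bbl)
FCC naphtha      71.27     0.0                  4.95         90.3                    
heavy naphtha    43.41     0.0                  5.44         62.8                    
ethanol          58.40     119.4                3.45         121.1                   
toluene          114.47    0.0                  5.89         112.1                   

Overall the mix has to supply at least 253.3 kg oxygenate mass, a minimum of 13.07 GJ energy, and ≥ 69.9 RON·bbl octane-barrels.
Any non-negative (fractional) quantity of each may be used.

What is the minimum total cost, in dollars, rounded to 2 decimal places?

$169.78

This is a linear program. Let x1 = barrels of FCC naphtha, x2 = barrels of heavy naphtha, x3 = barrels of ethanol, x4 = barrels of toluene.
Minimize 71.27x1 + 43.41x2 + 58.4x3 + 114.47x4 with:
  119.4x3 ≥ 253.3   (oxygenate mass)
  4.95x1 + 5.44x2 + 3.45x3 + 5.89x4 ≥ 13.07   (energy)
  90.3x1 + 62.8x2 + 121.1x3 + 112.1x4 ≥ 69.9   (octane-barrels)
  x1, x2, x3, x4 ≥ 0.
The minimum-cost mix takes nothing from FCC naphtha, toluene — only heavy naphtha, ethanol. The oxygenate mass and energy requirements are met with equality.
Solving gives x2 = 1.0572, x3 = 2.1214.
Hence cost = 43.41·1.0572 + 58.4·2.1214 = $169.7828.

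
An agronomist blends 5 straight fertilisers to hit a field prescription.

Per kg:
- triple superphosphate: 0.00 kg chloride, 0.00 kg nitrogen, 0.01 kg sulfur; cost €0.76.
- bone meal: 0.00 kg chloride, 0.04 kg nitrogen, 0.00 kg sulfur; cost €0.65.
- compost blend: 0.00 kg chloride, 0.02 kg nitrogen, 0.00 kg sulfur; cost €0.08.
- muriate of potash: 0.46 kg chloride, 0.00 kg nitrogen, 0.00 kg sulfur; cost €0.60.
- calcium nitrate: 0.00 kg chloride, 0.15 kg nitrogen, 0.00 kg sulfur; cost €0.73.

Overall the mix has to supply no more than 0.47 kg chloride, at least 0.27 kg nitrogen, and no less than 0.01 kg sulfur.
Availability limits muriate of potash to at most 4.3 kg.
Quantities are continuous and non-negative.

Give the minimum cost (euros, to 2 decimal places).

Let x1 = kg of triple superphosphate, x2 = kg of bone meal, x3 = kg of compost blend, x4 = kg of muriate of potash, x5 = kg of calcium nitrate.
Minimise 0.76x1 + 0.65x2 + 0.08x3 + 0.6x4 + 0.73x5 with:
  0.46x4 ≤ 0.47   (chloride)
  0.04x2 + 0.02x3 + 0.15x5 ≥ 0.27   (nitrogen)
  0.01x1 ≥ 0.01   (sulfur)
  x4 ≤ 4.3
  x1, x2, x3, x4, x5 ≥ 0.
The minimum-cost mix takes nothing from bone meal, muriate of potash, calcium nitrate — only triple superphosphate, compost blend. The nitrogen and sulfur requirements are met with equality.
Optimal quantities: triple superphosphate = 1 kg, compost blend = 13.5 kg.
Cost = 0.76·1 + 0.08·13.5 = 1.8400.

€1.84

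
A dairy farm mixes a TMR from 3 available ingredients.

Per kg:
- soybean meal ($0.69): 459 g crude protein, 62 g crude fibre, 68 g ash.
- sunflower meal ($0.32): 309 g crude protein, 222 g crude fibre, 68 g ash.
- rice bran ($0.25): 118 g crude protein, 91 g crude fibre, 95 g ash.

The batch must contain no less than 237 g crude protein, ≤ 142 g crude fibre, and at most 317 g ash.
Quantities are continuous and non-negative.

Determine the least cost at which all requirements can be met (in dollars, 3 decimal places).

$0.268

Treat it as an LP. Let x1 = kg of soybean meal, x2 = kg of sunflower meal, x3 = kg of rice bran.
Minimise 0.69x1 + 0.32x2 + 0.25x3 subject to:
  459x1 + 309x2 + 118x3 ≥ 237   (crude protein)
  62x1 + 222x2 + 91x3 ≤ 142   (crude fibre)
  68x1 + 68x2 + 95x3 ≤ 317   (ash)
  x1, x2, x3 ≥ 0.
The cheapest feasible vertex uses only soybean meal, sunflower meal; rice bran is not used. There the crude protein and crude fibre constraints are tight.
Solving gives x1 = 0.1056, x2 = 0.6102.
Hence cost = 0.69·0.1056 + 0.32·0.6102 = $0.26813.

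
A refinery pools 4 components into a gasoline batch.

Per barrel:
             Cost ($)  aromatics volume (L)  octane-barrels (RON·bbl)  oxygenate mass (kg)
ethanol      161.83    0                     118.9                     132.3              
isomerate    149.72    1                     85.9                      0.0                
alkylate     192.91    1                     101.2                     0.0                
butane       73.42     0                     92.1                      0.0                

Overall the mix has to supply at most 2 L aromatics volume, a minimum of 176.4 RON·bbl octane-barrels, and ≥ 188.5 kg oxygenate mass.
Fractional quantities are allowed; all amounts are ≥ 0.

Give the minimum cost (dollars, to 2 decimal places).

$236.15

Let x1 = barrels of ethanol, x2 = barrels of isomerate, x3 = barrels of alkylate, x4 = barrels of butane.
Minimize 161.83x1 + 149.72x2 + 192.91x3 + 73.42x4 s.t.:
  1x2 + 1x3 ≤ 2   (aromatics volume)
  118.9x1 + 85.9x2 + 101.2x3 + 92.1x4 ≥ 176.4   (octane-barrels)
  132.3x1 ≥ 188.5   (oxygenate mass)
  x1, x2, x3, x4 ≥ 0.
The cheapest feasible vertex uses only ethanol, butane; isomerate, alkylate are not used. Binding constraints: octane-barrels and oxygenate mass.
So ethanol = 1.4248 barrels, butane = 0.07592 barrels.
Total cost: 161.83·1.4248 + 73.42·0.07592 = 236.1494.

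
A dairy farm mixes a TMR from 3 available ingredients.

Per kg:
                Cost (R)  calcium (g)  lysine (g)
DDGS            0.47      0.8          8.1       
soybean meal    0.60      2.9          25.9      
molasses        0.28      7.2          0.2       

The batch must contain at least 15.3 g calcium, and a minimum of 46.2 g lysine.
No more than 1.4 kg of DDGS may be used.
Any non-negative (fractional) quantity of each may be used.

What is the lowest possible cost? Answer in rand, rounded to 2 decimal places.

R1.46

Let x1 = kg of DDGS, x2 = kg of soybean meal, x3 = kg of molasses.
Minimise 0.47x1 + 0.6x2 + 0.28x3 subject to:
  0.8x1 + 2.9x2 + 7.2x3 ≥ 15.3   (calcium)
  8.1x1 + 25.9x2 + 0.2x3 ≥ 46.2   (lysine)
  x1 ≤ 1.4
  x1, x2, x3 ≥ 0.
The optimal basis is {soybean meal, molasses}; DDGS drops out. Binding constraints: calcium and lysine.
Optimal quantities: soybean meal = 1.773 kg, molasses = 1.411 kg.
Objective = 0.6·1.773 + 0.28·1.411 = 1.4589.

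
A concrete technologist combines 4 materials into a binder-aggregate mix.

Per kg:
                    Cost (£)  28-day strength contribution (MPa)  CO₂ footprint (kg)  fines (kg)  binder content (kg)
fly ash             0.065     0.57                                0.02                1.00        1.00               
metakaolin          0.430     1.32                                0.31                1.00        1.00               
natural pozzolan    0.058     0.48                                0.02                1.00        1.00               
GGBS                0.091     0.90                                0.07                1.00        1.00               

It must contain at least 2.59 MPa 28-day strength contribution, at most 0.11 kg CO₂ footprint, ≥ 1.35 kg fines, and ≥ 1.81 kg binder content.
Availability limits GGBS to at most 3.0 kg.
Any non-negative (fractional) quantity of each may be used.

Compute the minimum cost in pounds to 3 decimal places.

Let x1 = kg of fly ash, x2 = kg of metakaolin, x3 = kg of natural pozzolan, x4 = kg of GGBS.
min 0.065x1 + 0.43x2 + 0.058x3 + 0.091x4 with:
  0.57x1 + 1.32x2 + 0.48x3 + 0.9x4 ≥ 2.59   (28-day strength contribution)
  0.02x1 + 0.31x2 + 0.02x3 + 0.07x4 ≤ 0.11   (CO₂ footprint)
  1x1 + 1x2 + 1x3 + 1x4 ≥ 1.35   (fines)
  1x1 + 1x2 + 1x3 + 1x4 ≥ 1.81   (binder content)
  x4 ≤ 3
  x1, x2, x3, x4 ≥ 0.
At the optimum only fly ash, GGBS are positive (metakaolin, natural pozzolan = 0). The 28-day strength contribution and CO₂ footprint requirements are met with equality.
So fly ash = 3.758 kg, GGBS = 0.4977 kg.
Objective = 0.065·3.758 + 0.091·0.4977 = 0.28956.

£0.290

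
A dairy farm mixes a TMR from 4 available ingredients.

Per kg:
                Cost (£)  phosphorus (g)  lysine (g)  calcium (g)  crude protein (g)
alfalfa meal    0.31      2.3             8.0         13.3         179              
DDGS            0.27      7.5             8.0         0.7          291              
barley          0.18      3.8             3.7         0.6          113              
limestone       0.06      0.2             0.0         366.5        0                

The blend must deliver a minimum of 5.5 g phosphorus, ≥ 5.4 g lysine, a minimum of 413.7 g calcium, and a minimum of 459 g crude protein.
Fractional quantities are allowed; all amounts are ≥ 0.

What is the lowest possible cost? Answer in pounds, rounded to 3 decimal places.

£0.493

Treat it as an LP. Let x1 = kg of alfalfa meal, x2 = kg of DDGS, x3 = kg of barley, x4 = kg of limestone.
Minimise 0.31x1 + 0.27x2 + 0.18x3 + 0.06x4 subject to:
  2.3x1 + 7.5x2 + 3.8x3 + 0.2x4 ≥ 5.5   (phosphorus)
  8x1 + 8x2 + 3.7x3 ≥ 5.4   (lysine)
  13.3x1 + 0.7x2 + 0.6x3 + 366.5x4 ≥ 413.7   (calcium)
  179x1 + 291x2 + 113x3 ≥ 459   (crude protein)
  x1, x2, x3, x4 ≥ 0.
The optimal basis is {DDGS, limestone}; alfalfa meal, barley drop out. Binding constraints: calcium and crude protein.
That vertex is x2 = 1.577, x4 = 1.126.
Total cost: 0.27·1.577 + 0.06·1.126 = 0.49335.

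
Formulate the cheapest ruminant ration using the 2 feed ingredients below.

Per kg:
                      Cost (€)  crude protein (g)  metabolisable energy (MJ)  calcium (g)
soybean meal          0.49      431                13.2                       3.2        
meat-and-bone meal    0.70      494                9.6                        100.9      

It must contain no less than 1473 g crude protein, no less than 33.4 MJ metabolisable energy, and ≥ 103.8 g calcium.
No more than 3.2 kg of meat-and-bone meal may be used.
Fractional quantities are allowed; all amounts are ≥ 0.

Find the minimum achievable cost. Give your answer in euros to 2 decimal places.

This is a linear program. Let x1 = kg of soybean meal, x2 = kg of meat-and-bone meal.
min 0.49x1 + 0.7x2 with:
  431x1 + 494x2 ≥ 1473   (crude protein)
  13.2x1 + 9.6x2 ≥ 33.4   (metabolisable energy)
  3.2x1 + 100.9x2 ≥ 103.8   (calcium)
  x2 ≤ 3.2
  x1, x2 ≥ 0.
Both inputs are positive at the optimum. The crude protein and calcium requirements are met with equality.
Optimal quantities: soybean meal = 2.323 kg, meat-and-bone meal = 0.9551 kg.
Objective = 0.49·2.323 + 0.7·0.9551 = 1.8068.

€1.81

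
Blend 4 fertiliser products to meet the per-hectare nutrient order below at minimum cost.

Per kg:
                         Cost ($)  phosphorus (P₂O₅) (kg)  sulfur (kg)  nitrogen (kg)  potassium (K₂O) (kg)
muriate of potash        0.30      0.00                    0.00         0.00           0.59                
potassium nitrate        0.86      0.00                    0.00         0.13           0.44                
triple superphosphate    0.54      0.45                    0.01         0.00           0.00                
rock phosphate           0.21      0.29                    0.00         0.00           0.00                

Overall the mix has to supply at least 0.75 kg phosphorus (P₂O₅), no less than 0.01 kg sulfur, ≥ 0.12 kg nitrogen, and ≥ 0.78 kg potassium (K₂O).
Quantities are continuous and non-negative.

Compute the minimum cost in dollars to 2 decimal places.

$1.74

Set it up as a linear program. Let x1 = kg of muriate of potash, x2 = kg of potassium nitrate, x3 = kg of triple superphosphate, x4 = kg of rock phosphate.
Minimise 0.3x1 + 0.86x2 + 0.54x3 + 0.21x4 s.t.:
  0.45x3 + 0.29x4 ≥ 0.75   (phosphorus (P₂O₅))
  0.01x3 ≥ 0.01   (sulfur)
  0.13x2 ≥ 0.12   (nitrogen)
  0.59x1 + 0.44x2 ≥ 0.78   (potassium (K₂O))
  x1, x2, x3, x4 ≥ 0.
The optimal mix uses every input. Binding constraints: phosphorus (P₂O₅), sulfur, nitrogen, potassium (K₂O).
That vertex is x1 = 0.6336, x2 = 0.9231, x3 = 1, x4 = 1.034.
Total cost: 0.3·0.6336 + 0.86·0.9231 + 0.54·1 + 0.21·1.034 = 1.7411.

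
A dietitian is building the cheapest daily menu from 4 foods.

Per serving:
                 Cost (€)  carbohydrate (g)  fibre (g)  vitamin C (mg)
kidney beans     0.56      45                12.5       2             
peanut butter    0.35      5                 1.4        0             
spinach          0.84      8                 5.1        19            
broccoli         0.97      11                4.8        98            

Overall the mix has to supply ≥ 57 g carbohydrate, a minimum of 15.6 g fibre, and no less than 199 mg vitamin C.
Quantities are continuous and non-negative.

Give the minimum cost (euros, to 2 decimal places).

€2.39

Let x1 = servings of kidney beans, x2 = servings of peanut butter, x3 = servings of spinach, x4 = servings of broccoli.
Minimise 0.56x1 + 0.35x2 + 0.84x3 + 0.97x4 subject to:
  45x1 + 5x2 + 8x3 + 11x4 ≥ 57   (carbohydrate)
  12.5x1 + 1.4x2 + 5.1x3 + 4.8x4 ≥ 15.6   (fibre)
  2x1 + 19x3 + 98x4 ≥ 199   (vitamin C)
  x1, x2, x3, x4 ≥ 0.
The minimum-cost mix takes nothing from peanut butter, spinach — only kidney beans, broccoli. There the carbohydrate and vitamin C constraints are tight.
That vertex is x1 = 0.7742, x4 = 2.015.
Hence cost = 0.56·0.7742 + 0.97·2.015 = €2.3881.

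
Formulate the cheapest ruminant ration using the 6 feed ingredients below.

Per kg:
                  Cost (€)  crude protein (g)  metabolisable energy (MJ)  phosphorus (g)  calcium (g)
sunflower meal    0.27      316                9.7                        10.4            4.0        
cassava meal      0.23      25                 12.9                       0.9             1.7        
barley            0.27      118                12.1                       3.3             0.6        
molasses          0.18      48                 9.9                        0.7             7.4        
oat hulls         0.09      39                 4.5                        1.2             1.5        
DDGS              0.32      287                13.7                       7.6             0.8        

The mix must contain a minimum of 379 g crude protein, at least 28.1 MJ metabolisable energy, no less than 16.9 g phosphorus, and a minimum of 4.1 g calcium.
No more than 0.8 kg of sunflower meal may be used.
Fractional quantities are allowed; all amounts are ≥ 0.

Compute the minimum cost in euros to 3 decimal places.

This is a linear program. Let x1 = kg of sunflower meal, x2 = kg of cassava meal, x3 = kg of barley, x4 = kg of molasses, x5 = kg of oat hulls, x6 = kg of DDGS.
min 0.27x1 + 0.23x2 + 0.27x3 + 0.18x4 + 0.09x5 + 0.32x6 subject to:
  316x1 + 25x2 + 118x3 + 48x4 + 39x5 + 287x6 ≥ 379   (crude protein)
  9.7x1 + 12.9x2 + 12.1x3 + 9.9x4 + 4.5x5 + 13.7x6 ≥ 28.1   (metabolisable energy)
  10.4x1 + 0.9x2 + 3.3x3 + 0.7x4 + 1.2x5 + 7.6x6 ≥ 16.9   (phosphorus)
  4x1 + 1.7x2 + 0.6x3 + 7.4x4 + 1.5x5 + 0.8x6 ≥ 4.1   (calcium)
  x1 ≤ 0.8
  x1, x2, x3, x4, x5, x6 ≥ 0.
The minimum-cost mix takes nothing from cassava meal, barley, molasses — only sunflower meal, oat hulls, DDGS. There the metabolisable energy, phosphorus, the sunflower meal cap constraints are tight.
So sunflower meal = 0.8 kg, oat hulls = 2.085 kg, DDGS = 0.7997 kg.
Objective = 0.27·0.8 + 0.09·2.085 + 0.32·0.7997 = 0.65955.

€0.660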